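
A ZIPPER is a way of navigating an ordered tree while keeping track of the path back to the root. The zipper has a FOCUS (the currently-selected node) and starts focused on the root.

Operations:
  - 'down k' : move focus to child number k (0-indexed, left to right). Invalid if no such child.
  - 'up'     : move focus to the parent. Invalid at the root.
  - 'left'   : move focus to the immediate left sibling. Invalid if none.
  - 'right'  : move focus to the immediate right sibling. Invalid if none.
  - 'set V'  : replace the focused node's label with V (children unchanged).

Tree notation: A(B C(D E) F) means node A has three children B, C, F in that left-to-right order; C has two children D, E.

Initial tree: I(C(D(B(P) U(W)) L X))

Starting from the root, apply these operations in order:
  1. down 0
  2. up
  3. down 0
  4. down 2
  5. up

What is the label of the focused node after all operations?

Answer: C

Derivation:
Step 1 (down 0): focus=C path=0 depth=1 children=['D', 'L', 'X'] left=[] right=[] parent=I
Step 2 (up): focus=I path=root depth=0 children=['C'] (at root)
Step 3 (down 0): focus=C path=0 depth=1 children=['D', 'L', 'X'] left=[] right=[] parent=I
Step 4 (down 2): focus=X path=0/2 depth=2 children=[] left=['D', 'L'] right=[] parent=C
Step 5 (up): focus=C path=0 depth=1 children=['D', 'L', 'X'] left=[] right=[] parent=I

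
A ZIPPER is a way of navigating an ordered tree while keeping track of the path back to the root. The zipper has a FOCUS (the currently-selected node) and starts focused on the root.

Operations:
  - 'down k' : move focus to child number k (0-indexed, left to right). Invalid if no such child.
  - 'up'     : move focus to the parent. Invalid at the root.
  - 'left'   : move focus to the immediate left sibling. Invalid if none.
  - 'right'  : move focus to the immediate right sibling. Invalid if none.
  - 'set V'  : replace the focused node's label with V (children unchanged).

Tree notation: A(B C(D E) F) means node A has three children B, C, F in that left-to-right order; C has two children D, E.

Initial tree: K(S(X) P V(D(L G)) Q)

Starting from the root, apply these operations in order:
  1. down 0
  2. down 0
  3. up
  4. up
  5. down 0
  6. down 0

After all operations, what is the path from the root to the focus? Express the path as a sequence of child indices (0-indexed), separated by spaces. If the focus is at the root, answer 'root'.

Answer: 0 0

Derivation:
Step 1 (down 0): focus=S path=0 depth=1 children=['X'] left=[] right=['P', 'V', 'Q'] parent=K
Step 2 (down 0): focus=X path=0/0 depth=2 children=[] left=[] right=[] parent=S
Step 3 (up): focus=S path=0 depth=1 children=['X'] left=[] right=['P', 'V', 'Q'] parent=K
Step 4 (up): focus=K path=root depth=0 children=['S', 'P', 'V', 'Q'] (at root)
Step 5 (down 0): focus=S path=0 depth=1 children=['X'] left=[] right=['P', 'V', 'Q'] parent=K
Step 6 (down 0): focus=X path=0/0 depth=2 children=[] left=[] right=[] parent=S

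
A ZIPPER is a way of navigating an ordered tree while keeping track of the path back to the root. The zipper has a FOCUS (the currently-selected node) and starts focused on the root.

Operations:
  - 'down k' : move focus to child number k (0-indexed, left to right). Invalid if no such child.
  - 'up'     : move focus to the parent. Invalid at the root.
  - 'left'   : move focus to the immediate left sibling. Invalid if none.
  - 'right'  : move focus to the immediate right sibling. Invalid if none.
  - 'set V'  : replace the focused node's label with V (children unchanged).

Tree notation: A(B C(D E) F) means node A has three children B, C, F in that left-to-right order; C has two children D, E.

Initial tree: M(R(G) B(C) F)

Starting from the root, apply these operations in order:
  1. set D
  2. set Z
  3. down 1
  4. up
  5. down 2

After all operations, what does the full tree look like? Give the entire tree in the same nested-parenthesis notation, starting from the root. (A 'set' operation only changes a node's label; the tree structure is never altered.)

Answer: Z(R(G) B(C) F)

Derivation:
Step 1 (set D): focus=D path=root depth=0 children=['R', 'B', 'F'] (at root)
Step 2 (set Z): focus=Z path=root depth=0 children=['R', 'B', 'F'] (at root)
Step 3 (down 1): focus=B path=1 depth=1 children=['C'] left=['R'] right=['F'] parent=Z
Step 4 (up): focus=Z path=root depth=0 children=['R', 'B', 'F'] (at root)
Step 5 (down 2): focus=F path=2 depth=1 children=[] left=['R', 'B'] right=[] parent=Z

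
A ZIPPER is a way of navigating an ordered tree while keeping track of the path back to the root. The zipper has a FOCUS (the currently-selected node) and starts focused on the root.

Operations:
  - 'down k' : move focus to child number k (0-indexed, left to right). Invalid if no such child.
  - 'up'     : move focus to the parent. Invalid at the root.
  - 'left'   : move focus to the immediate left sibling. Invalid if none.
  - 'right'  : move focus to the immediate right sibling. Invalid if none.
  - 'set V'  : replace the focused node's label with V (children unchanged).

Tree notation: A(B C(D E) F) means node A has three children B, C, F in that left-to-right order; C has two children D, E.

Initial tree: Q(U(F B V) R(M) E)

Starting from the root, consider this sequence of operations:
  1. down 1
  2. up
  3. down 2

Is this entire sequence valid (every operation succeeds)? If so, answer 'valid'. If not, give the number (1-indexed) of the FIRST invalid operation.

Step 1 (down 1): focus=R path=1 depth=1 children=['M'] left=['U'] right=['E'] parent=Q
Step 2 (up): focus=Q path=root depth=0 children=['U', 'R', 'E'] (at root)
Step 3 (down 2): focus=E path=2 depth=1 children=[] left=['U', 'R'] right=[] parent=Q

Answer: valid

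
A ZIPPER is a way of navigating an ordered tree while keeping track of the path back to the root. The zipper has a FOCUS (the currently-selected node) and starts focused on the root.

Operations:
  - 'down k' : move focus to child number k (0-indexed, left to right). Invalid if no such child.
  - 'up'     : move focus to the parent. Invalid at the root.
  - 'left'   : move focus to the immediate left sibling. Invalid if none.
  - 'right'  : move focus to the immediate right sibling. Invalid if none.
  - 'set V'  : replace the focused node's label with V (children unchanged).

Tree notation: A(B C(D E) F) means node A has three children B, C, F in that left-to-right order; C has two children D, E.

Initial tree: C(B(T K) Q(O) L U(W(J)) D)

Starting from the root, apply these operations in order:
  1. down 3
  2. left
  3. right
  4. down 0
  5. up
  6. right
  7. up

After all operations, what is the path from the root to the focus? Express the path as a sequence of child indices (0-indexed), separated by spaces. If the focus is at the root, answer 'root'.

Step 1 (down 3): focus=U path=3 depth=1 children=['W'] left=['B', 'Q', 'L'] right=['D'] parent=C
Step 2 (left): focus=L path=2 depth=1 children=[] left=['B', 'Q'] right=['U', 'D'] parent=C
Step 3 (right): focus=U path=3 depth=1 children=['W'] left=['B', 'Q', 'L'] right=['D'] parent=C
Step 4 (down 0): focus=W path=3/0 depth=2 children=['J'] left=[] right=[] parent=U
Step 5 (up): focus=U path=3 depth=1 children=['W'] left=['B', 'Q', 'L'] right=['D'] parent=C
Step 6 (right): focus=D path=4 depth=1 children=[] left=['B', 'Q', 'L', 'U'] right=[] parent=C
Step 7 (up): focus=C path=root depth=0 children=['B', 'Q', 'L', 'U', 'D'] (at root)

Answer: root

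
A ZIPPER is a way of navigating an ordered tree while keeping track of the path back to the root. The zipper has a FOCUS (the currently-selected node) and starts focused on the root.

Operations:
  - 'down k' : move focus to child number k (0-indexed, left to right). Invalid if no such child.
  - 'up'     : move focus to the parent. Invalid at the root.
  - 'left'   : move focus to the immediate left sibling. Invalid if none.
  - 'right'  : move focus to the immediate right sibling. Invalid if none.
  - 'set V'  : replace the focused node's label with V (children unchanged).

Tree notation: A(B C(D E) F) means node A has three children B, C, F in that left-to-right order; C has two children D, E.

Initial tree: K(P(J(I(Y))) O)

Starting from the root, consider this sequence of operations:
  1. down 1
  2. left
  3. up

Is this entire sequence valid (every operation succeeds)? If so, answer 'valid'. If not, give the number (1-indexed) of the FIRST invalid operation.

Step 1 (down 1): focus=O path=1 depth=1 children=[] left=['P'] right=[] parent=K
Step 2 (left): focus=P path=0 depth=1 children=['J'] left=[] right=['O'] parent=K
Step 3 (up): focus=K path=root depth=0 children=['P', 'O'] (at root)

Answer: valid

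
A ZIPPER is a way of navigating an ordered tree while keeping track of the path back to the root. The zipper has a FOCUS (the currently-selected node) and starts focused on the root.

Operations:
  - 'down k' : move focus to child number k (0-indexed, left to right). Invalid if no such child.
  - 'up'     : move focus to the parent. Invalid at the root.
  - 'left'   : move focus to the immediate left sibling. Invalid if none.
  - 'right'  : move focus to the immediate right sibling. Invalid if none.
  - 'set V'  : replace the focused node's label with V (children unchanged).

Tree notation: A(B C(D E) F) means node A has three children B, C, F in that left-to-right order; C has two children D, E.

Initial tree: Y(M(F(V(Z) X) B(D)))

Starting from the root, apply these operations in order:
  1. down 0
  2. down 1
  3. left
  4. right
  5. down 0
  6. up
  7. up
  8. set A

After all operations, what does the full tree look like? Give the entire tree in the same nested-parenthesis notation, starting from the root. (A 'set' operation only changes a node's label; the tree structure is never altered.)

Step 1 (down 0): focus=M path=0 depth=1 children=['F', 'B'] left=[] right=[] parent=Y
Step 2 (down 1): focus=B path=0/1 depth=2 children=['D'] left=['F'] right=[] parent=M
Step 3 (left): focus=F path=0/0 depth=2 children=['V', 'X'] left=[] right=['B'] parent=M
Step 4 (right): focus=B path=0/1 depth=2 children=['D'] left=['F'] right=[] parent=M
Step 5 (down 0): focus=D path=0/1/0 depth=3 children=[] left=[] right=[] parent=B
Step 6 (up): focus=B path=0/1 depth=2 children=['D'] left=['F'] right=[] parent=M
Step 7 (up): focus=M path=0 depth=1 children=['F', 'B'] left=[] right=[] parent=Y
Step 8 (set A): focus=A path=0 depth=1 children=['F', 'B'] left=[] right=[] parent=Y

Answer: Y(A(F(V(Z) X) B(D)))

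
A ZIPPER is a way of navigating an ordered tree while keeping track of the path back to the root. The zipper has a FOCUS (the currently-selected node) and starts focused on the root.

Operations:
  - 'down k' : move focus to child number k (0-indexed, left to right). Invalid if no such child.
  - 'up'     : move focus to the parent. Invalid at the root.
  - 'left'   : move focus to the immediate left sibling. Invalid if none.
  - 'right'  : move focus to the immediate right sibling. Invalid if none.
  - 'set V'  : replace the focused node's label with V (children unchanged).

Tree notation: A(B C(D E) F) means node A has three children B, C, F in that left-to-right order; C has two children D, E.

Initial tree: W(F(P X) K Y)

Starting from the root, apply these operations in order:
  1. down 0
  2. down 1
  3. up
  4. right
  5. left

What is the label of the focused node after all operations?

Answer: F

Derivation:
Step 1 (down 0): focus=F path=0 depth=1 children=['P', 'X'] left=[] right=['K', 'Y'] parent=W
Step 2 (down 1): focus=X path=0/1 depth=2 children=[] left=['P'] right=[] parent=F
Step 3 (up): focus=F path=0 depth=1 children=['P', 'X'] left=[] right=['K', 'Y'] parent=W
Step 4 (right): focus=K path=1 depth=1 children=[] left=['F'] right=['Y'] parent=W
Step 5 (left): focus=F path=0 depth=1 children=['P', 'X'] left=[] right=['K', 'Y'] parent=W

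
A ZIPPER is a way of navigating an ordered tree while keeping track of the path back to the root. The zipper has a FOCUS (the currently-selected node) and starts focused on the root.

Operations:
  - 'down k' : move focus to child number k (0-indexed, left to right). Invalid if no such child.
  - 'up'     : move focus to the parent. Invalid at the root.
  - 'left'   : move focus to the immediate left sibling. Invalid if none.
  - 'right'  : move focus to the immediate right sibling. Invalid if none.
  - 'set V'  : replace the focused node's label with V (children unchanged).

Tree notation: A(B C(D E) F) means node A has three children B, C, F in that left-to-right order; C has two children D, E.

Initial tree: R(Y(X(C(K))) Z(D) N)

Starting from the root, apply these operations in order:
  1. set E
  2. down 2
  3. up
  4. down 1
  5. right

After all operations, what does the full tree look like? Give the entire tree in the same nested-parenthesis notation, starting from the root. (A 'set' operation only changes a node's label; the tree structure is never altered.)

Step 1 (set E): focus=E path=root depth=0 children=['Y', 'Z', 'N'] (at root)
Step 2 (down 2): focus=N path=2 depth=1 children=[] left=['Y', 'Z'] right=[] parent=E
Step 3 (up): focus=E path=root depth=0 children=['Y', 'Z', 'N'] (at root)
Step 4 (down 1): focus=Z path=1 depth=1 children=['D'] left=['Y'] right=['N'] parent=E
Step 5 (right): focus=N path=2 depth=1 children=[] left=['Y', 'Z'] right=[] parent=E

Answer: E(Y(X(C(K))) Z(D) N)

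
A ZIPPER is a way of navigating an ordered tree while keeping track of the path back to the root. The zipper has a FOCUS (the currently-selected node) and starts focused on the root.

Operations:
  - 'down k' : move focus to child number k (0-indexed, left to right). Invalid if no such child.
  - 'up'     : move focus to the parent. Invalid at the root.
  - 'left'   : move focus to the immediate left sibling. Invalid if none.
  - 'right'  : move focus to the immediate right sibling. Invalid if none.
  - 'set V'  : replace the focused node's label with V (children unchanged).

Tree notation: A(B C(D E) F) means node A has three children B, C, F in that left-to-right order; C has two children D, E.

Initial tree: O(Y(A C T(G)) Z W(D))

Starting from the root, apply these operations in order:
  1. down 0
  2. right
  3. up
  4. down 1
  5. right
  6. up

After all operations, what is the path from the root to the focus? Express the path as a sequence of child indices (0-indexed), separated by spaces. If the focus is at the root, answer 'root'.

Answer: root

Derivation:
Step 1 (down 0): focus=Y path=0 depth=1 children=['A', 'C', 'T'] left=[] right=['Z', 'W'] parent=O
Step 2 (right): focus=Z path=1 depth=1 children=[] left=['Y'] right=['W'] parent=O
Step 3 (up): focus=O path=root depth=0 children=['Y', 'Z', 'W'] (at root)
Step 4 (down 1): focus=Z path=1 depth=1 children=[] left=['Y'] right=['W'] parent=O
Step 5 (right): focus=W path=2 depth=1 children=['D'] left=['Y', 'Z'] right=[] parent=O
Step 6 (up): focus=O path=root depth=0 children=['Y', 'Z', 'W'] (at root)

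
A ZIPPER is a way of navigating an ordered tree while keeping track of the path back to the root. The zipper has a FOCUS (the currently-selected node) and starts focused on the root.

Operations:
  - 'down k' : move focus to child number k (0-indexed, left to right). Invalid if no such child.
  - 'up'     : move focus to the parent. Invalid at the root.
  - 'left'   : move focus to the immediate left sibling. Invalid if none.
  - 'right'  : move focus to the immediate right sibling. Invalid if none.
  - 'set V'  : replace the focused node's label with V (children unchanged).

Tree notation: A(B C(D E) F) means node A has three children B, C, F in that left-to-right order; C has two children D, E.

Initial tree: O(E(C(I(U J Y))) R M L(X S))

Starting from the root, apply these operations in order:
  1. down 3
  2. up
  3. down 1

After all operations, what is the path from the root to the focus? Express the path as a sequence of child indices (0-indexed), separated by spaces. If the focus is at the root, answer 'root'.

Step 1 (down 3): focus=L path=3 depth=1 children=['X', 'S'] left=['E', 'R', 'M'] right=[] parent=O
Step 2 (up): focus=O path=root depth=0 children=['E', 'R', 'M', 'L'] (at root)
Step 3 (down 1): focus=R path=1 depth=1 children=[] left=['E'] right=['M', 'L'] parent=O

Answer: 1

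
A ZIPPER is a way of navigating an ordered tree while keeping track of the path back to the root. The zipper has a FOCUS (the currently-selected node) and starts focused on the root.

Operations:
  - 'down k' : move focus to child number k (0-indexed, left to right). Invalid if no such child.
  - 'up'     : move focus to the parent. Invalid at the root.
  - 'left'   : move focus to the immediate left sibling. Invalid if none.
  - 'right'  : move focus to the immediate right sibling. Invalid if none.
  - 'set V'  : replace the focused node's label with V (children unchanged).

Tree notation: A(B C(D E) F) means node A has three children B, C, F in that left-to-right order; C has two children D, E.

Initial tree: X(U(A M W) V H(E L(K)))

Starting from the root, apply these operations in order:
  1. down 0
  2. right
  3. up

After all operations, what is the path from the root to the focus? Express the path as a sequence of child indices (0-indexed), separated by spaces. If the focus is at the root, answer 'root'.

Answer: root

Derivation:
Step 1 (down 0): focus=U path=0 depth=1 children=['A', 'M', 'W'] left=[] right=['V', 'H'] parent=X
Step 2 (right): focus=V path=1 depth=1 children=[] left=['U'] right=['H'] parent=X
Step 3 (up): focus=X path=root depth=0 children=['U', 'V', 'H'] (at root)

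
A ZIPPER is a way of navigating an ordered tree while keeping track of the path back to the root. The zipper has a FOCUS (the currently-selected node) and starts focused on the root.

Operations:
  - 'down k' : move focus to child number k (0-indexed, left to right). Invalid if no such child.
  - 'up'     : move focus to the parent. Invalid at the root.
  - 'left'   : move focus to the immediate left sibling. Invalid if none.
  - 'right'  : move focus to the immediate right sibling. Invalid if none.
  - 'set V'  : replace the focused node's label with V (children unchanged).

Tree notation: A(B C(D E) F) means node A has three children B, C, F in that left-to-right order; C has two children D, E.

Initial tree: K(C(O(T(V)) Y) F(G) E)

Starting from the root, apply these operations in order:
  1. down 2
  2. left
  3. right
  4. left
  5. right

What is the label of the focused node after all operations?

Answer: E

Derivation:
Step 1 (down 2): focus=E path=2 depth=1 children=[] left=['C', 'F'] right=[] parent=K
Step 2 (left): focus=F path=1 depth=1 children=['G'] left=['C'] right=['E'] parent=K
Step 3 (right): focus=E path=2 depth=1 children=[] left=['C', 'F'] right=[] parent=K
Step 4 (left): focus=F path=1 depth=1 children=['G'] left=['C'] right=['E'] parent=K
Step 5 (right): focus=E path=2 depth=1 children=[] left=['C', 'F'] right=[] parent=K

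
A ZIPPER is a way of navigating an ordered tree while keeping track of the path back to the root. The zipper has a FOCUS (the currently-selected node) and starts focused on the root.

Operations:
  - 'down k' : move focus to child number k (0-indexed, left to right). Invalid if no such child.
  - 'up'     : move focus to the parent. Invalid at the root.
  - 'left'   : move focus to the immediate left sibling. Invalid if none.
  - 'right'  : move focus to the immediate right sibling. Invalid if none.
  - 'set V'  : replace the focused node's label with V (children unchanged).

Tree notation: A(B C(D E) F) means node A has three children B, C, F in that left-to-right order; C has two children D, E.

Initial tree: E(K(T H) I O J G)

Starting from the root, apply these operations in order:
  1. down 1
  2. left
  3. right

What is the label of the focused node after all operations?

Step 1 (down 1): focus=I path=1 depth=1 children=[] left=['K'] right=['O', 'J', 'G'] parent=E
Step 2 (left): focus=K path=0 depth=1 children=['T', 'H'] left=[] right=['I', 'O', 'J', 'G'] parent=E
Step 3 (right): focus=I path=1 depth=1 children=[] left=['K'] right=['O', 'J', 'G'] parent=E

Answer: I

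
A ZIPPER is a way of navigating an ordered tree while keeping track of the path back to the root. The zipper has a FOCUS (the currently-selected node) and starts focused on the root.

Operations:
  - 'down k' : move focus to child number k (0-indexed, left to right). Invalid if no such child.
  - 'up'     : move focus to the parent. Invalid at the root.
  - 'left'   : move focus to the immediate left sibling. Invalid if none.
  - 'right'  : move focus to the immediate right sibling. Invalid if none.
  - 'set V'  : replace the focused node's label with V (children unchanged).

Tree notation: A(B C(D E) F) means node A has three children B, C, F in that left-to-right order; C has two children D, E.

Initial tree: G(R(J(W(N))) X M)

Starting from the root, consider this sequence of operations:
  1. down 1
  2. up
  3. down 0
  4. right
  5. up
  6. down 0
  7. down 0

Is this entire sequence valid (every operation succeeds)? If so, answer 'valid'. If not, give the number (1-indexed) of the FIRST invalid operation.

Step 1 (down 1): focus=X path=1 depth=1 children=[] left=['R'] right=['M'] parent=G
Step 2 (up): focus=G path=root depth=0 children=['R', 'X', 'M'] (at root)
Step 3 (down 0): focus=R path=0 depth=1 children=['J'] left=[] right=['X', 'M'] parent=G
Step 4 (right): focus=X path=1 depth=1 children=[] left=['R'] right=['M'] parent=G
Step 5 (up): focus=G path=root depth=0 children=['R', 'X', 'M'] (at root)
Step 6 (down 0): focus=R path=0 depth=1 children=['J'] left=[] right=['X', 'M'] parent=G
Step 7 (down 0): focus=J path=0/0 depth=2 children=['W'] left=[] right=[] parent=R

Answer: valid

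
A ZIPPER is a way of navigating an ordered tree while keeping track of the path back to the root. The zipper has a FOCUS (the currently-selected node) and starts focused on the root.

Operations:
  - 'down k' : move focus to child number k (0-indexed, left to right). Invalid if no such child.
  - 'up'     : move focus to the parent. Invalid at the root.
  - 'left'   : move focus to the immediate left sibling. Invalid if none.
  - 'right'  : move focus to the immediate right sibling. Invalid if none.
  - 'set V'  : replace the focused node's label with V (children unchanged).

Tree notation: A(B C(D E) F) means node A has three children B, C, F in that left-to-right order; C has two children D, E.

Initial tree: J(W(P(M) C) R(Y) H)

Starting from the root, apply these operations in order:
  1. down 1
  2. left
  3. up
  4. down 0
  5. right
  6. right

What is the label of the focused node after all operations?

Step 1 (down 1): focus=R path=1 depth=1 children=['Y'] left=['W'] right=['H'] parent=J
Step 2 (left): focus=W path=0 depth=1 children=['P', 'C'] left=[] right=['R', 'H'] parent=J
Step 3 (up): focus=J path=root depth=0 children=['W', 'R', 'H'] (at root)
Step 4 (down 0): focus=W path=0 depth=1 children=['P', 'C'] left=[] right=['R', 'H'] parent=J
Step 5 (right): focus=R path=1 depth=1 children=['Y'] left=['W'] right=['H'] parent=J
Step 6 (right): focus=H path=2 depth=1 children=[] left=['W', 'R'] right=[] parent=J

Answer: H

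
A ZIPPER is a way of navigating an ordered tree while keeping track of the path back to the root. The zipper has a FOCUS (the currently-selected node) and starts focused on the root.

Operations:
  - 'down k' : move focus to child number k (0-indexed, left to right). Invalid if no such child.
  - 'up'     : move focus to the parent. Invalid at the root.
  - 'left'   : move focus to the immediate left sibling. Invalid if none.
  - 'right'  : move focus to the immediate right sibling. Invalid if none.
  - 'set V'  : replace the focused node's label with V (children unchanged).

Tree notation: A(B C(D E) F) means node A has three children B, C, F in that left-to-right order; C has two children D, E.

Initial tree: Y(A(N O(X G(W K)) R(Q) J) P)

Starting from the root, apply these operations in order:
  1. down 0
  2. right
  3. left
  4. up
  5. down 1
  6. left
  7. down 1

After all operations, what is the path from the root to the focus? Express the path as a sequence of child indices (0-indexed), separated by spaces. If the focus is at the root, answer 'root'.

Step 1 (down 0): focus=A path=0 depth=1 children=['N', 'O', 'R', 'J'] left=[] right=['P'] parent=Y
Step 2 (right): focus=P path=1 depth=1 children=[] left=['A'] right=[] parent=Y
Step 3 (left): focus=A path=0 depth=1 children=['N', 'O', 'R', 'J'] left=[] right=['P'] parent=Y
Step 4 (up): focus=Y path=root depth=0 children=['A', 'P'] (at root)
Step 5 (down 1): focus=P path=1 depth=1 children=[] left=['A'] right=[] parent=Y
Step 6 (left): focus=A path=0 depth=1 children=['N', 'O', 'R', 'J'] left=[] right=['P'] parent=Y
Step 7 (down 1): focus=O path=0/1 depth=2 children=['X', 'G'] left=['N'] right=['R', 'J'] parent=A

Answer: 0 1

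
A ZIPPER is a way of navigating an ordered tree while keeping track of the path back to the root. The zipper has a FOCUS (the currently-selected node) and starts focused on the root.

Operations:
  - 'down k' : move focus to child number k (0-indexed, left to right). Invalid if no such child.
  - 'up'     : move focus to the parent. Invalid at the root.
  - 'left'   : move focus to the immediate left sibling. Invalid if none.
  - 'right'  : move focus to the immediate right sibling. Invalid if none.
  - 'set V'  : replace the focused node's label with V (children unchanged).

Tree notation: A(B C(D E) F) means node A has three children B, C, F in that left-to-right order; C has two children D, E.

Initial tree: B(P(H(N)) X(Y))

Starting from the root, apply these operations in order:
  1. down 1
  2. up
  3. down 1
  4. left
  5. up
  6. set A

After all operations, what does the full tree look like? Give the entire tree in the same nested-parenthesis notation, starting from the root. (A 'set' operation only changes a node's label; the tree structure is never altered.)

Answer: A(P(H(N)) X(Y))

Derivation:
Step 1 (down 1): focus=X path=1 depth=1 children=['Y'] left=['P'] right=[] parent=B
Step 2 (up): focus=B path=root depth=0 children=['P', 'X'] (at root)
Step 3 (down 1): focus=X path=1 depth=1 children=['Y'] left=['P'] right=[] parent=B
Step 4 (left): focus=P path=0 depth=1 children=['H'] left=[] right=['X'] parent=B
Step 5 (up): focus=B path=root depth=0 children=['P', 'X'] (at root)
Step 6 (set A): focus=A path=root depth=0 children=['P', 'X'] (at root)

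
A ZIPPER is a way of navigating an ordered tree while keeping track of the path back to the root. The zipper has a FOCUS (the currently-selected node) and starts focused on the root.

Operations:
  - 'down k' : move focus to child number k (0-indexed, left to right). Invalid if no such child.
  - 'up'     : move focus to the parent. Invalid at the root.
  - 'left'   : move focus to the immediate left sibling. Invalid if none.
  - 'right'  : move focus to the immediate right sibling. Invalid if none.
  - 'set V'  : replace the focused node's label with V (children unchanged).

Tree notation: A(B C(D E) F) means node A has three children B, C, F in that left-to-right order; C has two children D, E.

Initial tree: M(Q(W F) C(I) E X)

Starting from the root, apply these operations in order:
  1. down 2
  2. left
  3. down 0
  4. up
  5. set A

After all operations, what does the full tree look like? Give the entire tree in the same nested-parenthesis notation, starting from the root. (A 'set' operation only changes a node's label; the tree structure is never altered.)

Answer: M(Q(W F) A(I) E X)

Derivation:
Step 1 (down 2): focus=E path=2 depth=1 children=[] left=['Q', 'C'] right=['X'] parent=M
Step 2 (left): focus=C path=1 depth=1 children=['I'] left=['Q'] right=['E', 'X'] parent=M
Step 3 (down 0): focus=I path=1/0 depth=2 children=[] left=[] right=[] parent=C
Step 4 (up): focus=C path=1 depth=1 children=['I'] left=['Q'] right=['E', 'X'] parent=M
Step 5 (set A): focus=A path=1 depth=1 children=['I'] left=['Q'] right=['E', 'X'] parent=M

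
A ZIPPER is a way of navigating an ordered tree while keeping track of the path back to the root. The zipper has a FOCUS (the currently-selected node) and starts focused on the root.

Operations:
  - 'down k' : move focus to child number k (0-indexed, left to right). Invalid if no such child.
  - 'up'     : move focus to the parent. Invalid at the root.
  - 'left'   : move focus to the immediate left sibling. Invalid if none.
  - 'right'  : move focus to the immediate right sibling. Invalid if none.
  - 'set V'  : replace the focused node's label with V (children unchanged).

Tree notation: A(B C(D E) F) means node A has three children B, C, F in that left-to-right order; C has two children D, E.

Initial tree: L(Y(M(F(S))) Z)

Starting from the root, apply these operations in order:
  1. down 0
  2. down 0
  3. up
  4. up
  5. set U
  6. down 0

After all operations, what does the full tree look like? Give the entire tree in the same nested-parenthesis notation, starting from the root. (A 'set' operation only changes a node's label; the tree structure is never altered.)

Step 1 (down 0): focus=Y path=0 depth=1 children=['M'] left=[] right=['Z'] parent=L
Step 2 (down 0): focus=M path=0/0 depth=2 children=['F'] left=[] right=[] parent=Y
Step 3 (up): focus=Y path=0 depth=1 children=['M'] left=[] right=['Z'] parent=L
Step 4 (up): focus=L path=root depth=0 children=['Y', 'Z'] (at root)
Step 5 (set U): focus=U path=root depth=0 children=['Y', 'Z'] (at root)
Step 6 (down 0): focus=Y path=0 depth=1 children=['M'] left=[] right=['Z'] parent=U

Answer: U(Y(M(F(S))) Z)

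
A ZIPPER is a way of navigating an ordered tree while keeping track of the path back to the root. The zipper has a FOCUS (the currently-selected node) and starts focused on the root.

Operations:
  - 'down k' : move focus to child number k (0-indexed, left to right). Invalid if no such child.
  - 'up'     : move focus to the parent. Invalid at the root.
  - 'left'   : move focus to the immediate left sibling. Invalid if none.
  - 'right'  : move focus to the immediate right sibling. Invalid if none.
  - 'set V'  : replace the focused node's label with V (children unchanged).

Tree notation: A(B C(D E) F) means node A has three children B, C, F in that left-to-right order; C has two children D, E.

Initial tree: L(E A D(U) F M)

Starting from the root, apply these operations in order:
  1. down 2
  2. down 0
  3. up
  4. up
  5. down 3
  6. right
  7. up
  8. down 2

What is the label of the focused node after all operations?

Answer: D

Derivation:
Step 1 (down 2): focus=D path=2 depth=1 children=['U'] left=['E', 'A'] right=['F', 'M'] parent=L
Step 2 (down 0): focus=U path=2/0 depth=2 children=[] left=[] right=[] parent=D
Step 3 (up): focus=D path=2 depth=1 children=['U'] left=['E', 'A'] right=['F', 'M'] parent=L
Step 4 (up): focus=L path=root depth=0 children=['E', 'A', 'D', 'F', 'M'] (at root)
Step 5 (down 3): focus=F path=3 depth=1 children=[] left=['E', 'A', 'D'] right=['M'] parent=L
Step 6 (right): focus=M path=4 depth=1 children=[] left=['E', 'A', 'D', 'F'] right=[] parent=L
Step 7 (up): focus=L path=root depth=0 children=['E', 'A', 'D', 'F', 'M'] (at root)
Step 8 (down 2): focus=D path=2 depth=1 children=['U'] left=['E', 'A'] right=['F', 'M'] parent=L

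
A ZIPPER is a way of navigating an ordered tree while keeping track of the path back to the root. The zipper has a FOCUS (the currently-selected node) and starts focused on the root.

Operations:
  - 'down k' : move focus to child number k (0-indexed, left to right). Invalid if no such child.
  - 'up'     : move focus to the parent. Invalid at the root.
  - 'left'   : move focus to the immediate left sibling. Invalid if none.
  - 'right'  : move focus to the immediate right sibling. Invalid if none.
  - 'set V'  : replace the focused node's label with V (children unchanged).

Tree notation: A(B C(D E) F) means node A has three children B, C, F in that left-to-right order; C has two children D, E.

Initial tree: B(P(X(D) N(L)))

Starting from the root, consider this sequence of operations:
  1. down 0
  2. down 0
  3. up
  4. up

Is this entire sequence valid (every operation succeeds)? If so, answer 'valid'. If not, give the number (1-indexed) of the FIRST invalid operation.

Answer: valid

Derivation:
Step 1 (down 0): focus=P path=0 depth=1 children=['X', 'N'] left=[] right=[] parent=B
Step 2 (down 0): focus=X path=0/0 depth=2 children=['D'] left=[] right=['N'] parent=P
Step 3 (up): focus=P path=0 depth=1 children=['X', 'N'] left=[] right=[] parent=B
Step 4 (up): focus=B path=root depth=0 children=['P'] (at root)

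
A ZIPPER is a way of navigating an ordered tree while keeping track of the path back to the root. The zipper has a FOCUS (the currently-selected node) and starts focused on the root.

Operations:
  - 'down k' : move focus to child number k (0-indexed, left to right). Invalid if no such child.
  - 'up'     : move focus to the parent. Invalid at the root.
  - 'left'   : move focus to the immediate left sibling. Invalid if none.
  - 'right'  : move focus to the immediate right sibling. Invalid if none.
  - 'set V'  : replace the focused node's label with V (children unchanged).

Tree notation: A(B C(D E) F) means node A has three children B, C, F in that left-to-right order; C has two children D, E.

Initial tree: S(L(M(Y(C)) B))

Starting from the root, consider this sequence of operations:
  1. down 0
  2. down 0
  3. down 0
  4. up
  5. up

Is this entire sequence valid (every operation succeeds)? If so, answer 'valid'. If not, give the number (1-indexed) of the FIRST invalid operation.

Step 1 (down 0): focus=L path=0 depth=1 children=['M', 'B'] left=[] right=[] parent=S
Step 2 (down 0): focus=M path=0/0 depth=2 children=['Y'] left=[] right=['B'] parent=L
Step 3 (down 0): focus=Y path=0/0/0 depth=3 children=['C'] left=[] right=[] parent=M
Step 4 (up): focus=M path=0/0 depth=2 children=['Y'] left=[] right=['B'] parent=L
Step 5 (up): focus=L path=0 depth=1 children=['M', 'B'] left=[] right=[] parent=S

Answer: valid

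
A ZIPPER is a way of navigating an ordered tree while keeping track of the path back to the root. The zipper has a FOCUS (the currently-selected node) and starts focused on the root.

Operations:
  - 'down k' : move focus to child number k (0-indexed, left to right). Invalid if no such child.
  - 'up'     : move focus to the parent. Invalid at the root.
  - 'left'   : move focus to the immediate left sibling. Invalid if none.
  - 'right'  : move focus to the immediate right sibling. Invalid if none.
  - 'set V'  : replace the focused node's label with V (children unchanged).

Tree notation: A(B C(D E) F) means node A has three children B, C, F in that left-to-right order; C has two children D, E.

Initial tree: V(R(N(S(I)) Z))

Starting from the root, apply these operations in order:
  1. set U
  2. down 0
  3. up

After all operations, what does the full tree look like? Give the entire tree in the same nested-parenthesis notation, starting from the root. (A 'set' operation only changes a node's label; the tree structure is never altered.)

Answer: U(R(N(S(I)) Z))

Derivation:
Step 1 (set U): focus=U path=root depth=0 children=['R'] (at root)
Step 2 (down 0): focus=R path=0 depth=1 children=['N', 'Z'] left=[] right=[] parent=U
Step 3 (up): focus=U path=root depth=0 children=['R'] (at root)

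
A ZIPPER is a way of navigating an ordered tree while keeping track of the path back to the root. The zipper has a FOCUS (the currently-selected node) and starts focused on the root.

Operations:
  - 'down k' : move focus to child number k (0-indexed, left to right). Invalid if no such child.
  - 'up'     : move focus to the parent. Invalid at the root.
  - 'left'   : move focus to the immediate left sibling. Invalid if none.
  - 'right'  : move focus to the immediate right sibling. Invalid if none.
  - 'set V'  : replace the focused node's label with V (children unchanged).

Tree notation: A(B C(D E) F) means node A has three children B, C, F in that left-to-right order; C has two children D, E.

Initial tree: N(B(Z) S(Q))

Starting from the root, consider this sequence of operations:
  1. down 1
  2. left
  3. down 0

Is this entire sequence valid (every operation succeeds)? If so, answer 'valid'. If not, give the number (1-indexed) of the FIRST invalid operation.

Answer: valid

Derivation:
Step 1 (down 1): focus=S path=1 depth=1 children=['Q'] left=['B'] right=[] parent=N
Step 2 (left): focus=B path=0 depth=1 children=['Z'] left=[] right=['S'] parent=N
Step 3 (down 0): focus=Z path=0/0 depth=2 children=[] left=[] right=[] parent=B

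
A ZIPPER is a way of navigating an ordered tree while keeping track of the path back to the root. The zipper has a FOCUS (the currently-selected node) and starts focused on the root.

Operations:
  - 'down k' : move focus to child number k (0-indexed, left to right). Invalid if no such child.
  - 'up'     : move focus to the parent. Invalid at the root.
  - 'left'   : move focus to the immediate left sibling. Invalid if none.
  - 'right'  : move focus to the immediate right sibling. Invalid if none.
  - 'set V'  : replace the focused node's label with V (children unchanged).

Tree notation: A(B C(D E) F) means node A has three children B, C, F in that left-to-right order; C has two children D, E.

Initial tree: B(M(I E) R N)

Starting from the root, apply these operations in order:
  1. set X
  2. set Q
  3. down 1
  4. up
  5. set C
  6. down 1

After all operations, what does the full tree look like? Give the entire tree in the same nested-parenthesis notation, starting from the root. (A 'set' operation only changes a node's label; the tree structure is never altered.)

Step 1 (set X): focus=X path=root depth=0 children=['M', 'R', 'N'] (at root)
Step 2 (set Q): focus=Q path=root depth=0 children=['M', 'R', 'N'] (at root)
Step 3 (down 1): focus=R path=1 depth=1 children=[] left=['M'] right=['N'] parent=Q
Step 4 (up): focus=Q path=root depth=0 children=['M', 'R', 'N'] (at root)
Step 5 (set C): focus=C path=root depth=0 children=['M', 'R', 'N'] (at root)
Step 6 (down 1): focus=R path=1 depth=1 children=[] left=['M'] right=['N'] parent=C

Answer: C(M(I E) R N)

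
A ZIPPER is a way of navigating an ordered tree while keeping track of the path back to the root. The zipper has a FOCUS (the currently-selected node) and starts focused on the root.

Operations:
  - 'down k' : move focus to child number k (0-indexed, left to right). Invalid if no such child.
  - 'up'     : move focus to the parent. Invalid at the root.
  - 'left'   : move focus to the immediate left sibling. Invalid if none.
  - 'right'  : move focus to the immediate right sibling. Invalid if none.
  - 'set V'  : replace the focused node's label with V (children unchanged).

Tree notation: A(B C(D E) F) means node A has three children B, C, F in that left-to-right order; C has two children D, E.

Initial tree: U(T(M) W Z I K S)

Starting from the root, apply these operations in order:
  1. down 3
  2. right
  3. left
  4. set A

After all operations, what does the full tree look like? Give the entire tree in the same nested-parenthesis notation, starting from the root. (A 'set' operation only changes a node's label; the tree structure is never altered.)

Step 1 (down 3): focus=I path=3 depth=1 children=[] left=['T', 'W', 'Z'] right=['K', 'S'] parent=U
Step 2 (right): focus=K path=4 depth=1 children=[] left=['T', 'W', 'Z', 'I'] right=['S'] parent=U
Step 3 (left): focus=I path=3 depth=1 children=[] left=['T', 'W', 'Z'] right=['K', 'S'] parent=U
Step 4 (set A): focus=A path=3 depth=1 children=[] left=['T', 'W', 'Z'] right=['K', 'S'] parent=U

Answer: U(T(M) W Z A K S)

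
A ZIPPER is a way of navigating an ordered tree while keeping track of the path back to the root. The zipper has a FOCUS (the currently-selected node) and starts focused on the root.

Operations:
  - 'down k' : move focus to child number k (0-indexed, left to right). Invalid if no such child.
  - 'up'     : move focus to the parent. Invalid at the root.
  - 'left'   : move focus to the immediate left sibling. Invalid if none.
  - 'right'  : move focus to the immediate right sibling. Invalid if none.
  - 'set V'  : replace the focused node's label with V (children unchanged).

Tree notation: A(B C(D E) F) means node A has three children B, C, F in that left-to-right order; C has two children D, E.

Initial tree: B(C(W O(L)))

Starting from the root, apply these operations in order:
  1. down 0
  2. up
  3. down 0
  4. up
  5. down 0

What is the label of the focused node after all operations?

Answer: C

Derivation:
Step 1 (down 0): focus=C path=0 depth=1 children=['W', 'O'] left=[] right=[] parent=B
Step 2 (up): focus=B path=root depth=0 children=['C'] (at root)
Step 3 (down 0): focus=C path=0 depth=1 children=['W', 'O'] left=[] right=[] parent=B
Step 4 (up): focus=B path=root depth=0 children=['C'] (at root)
Step 5 (down 0): focus=C path=0 depth=1 children=['W', 'O'] left=[] right=[] parent=B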